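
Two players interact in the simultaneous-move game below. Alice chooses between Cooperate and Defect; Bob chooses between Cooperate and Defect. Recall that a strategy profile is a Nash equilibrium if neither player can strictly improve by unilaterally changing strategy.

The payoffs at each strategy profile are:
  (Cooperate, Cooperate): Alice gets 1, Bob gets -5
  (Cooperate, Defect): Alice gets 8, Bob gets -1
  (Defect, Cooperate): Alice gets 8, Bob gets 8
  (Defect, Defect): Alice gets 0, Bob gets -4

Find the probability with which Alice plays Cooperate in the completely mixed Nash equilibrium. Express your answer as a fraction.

Let r be the probability that Alice plays Cooperate. In a completely mixed equilibrium, Bob must be indifferent between Cooperate and Defect.
Bob's expected payoff from Cooperate is −5r + 8(1−r); from Defect it is −r − 4(1−r).
Setting these equal: −13r + 8 = 3r − 4, so r = 3/4.

3/4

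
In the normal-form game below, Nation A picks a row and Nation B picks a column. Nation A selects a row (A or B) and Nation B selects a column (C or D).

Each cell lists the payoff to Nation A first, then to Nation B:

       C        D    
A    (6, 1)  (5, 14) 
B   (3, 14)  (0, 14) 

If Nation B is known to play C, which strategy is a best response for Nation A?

Against C, Nation A earns 6 from A and 3 from B.
So A is the best response.

A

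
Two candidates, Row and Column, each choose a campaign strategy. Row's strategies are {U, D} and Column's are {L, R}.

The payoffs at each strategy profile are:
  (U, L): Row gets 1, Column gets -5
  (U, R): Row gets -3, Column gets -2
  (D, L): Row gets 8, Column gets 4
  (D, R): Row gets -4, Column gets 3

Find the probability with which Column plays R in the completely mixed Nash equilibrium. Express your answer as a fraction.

7/8

Let c be the probability that Column plays L. In a completely mixed equilibrium, Row must be indifferent between U and D.
Row's expected payoff from U is c − 3(1−c); from D it is 8c − 4(1−c).
Setting these equal: 4c − 3 = 12c − 4, so c = 1/8.
Therefore Column plays R with probability 1 − 1/8 = 7/8.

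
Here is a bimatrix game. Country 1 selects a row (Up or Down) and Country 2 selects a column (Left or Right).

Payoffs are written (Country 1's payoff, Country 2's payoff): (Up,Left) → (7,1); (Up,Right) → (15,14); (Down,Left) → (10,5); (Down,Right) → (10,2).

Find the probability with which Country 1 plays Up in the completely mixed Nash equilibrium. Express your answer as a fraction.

3/16

Let r be the probability that Country 1 plays Up. In a completely mixed equilibrium, Country 2 must be indifferent between Left and Right.
Country 2's expected payoff from Left is r + 5(1−r); from Right it is 14r + 2(1−r).
Setting these equal: −4r + 5 = 12r + 2, so r = 3/16.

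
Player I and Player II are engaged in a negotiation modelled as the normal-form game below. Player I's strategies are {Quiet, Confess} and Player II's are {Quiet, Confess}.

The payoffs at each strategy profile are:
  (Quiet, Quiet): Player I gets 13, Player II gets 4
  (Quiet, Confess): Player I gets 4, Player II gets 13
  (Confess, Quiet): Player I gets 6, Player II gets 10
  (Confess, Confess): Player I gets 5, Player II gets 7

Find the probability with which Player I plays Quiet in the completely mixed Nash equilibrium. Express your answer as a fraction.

1/4

Let r be the probability that Player I plays Quiet. In a completely mixed equilibrium, Player II must be indifferent between Quiet and Confess.
Player II's expected payoff from Quiet is 4r + 10(1−r); from Confess it is 13r + 7(1−r).
Setting these equal: −6r + 10 = 6r + 7, so r = 1/4.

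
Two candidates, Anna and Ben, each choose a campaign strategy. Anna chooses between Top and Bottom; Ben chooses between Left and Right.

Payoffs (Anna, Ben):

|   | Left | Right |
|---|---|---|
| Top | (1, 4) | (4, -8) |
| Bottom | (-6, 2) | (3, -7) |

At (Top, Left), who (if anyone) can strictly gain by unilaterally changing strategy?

Neither

Anna at (Top, Left) earns 1; deviating to Bottom yields -6 — not better.
Ben earns 4; deviating to Right yields -8 — not better.
Neither player can strictly improve; the profile is a Nash equilibrium.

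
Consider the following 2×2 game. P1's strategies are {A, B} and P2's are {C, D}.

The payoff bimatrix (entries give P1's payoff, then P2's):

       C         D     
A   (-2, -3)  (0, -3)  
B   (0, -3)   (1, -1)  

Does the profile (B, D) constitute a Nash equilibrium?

At (B, D), P1 earns 1; switching to A would give 0, so P1 has no profitable deviation.
P2 earns -1; switching to C would give -3, so P2 has no profitable deviation.
Neither player can gain by a unilateral deviation, so this profile is a Nash equilibrium.

Yes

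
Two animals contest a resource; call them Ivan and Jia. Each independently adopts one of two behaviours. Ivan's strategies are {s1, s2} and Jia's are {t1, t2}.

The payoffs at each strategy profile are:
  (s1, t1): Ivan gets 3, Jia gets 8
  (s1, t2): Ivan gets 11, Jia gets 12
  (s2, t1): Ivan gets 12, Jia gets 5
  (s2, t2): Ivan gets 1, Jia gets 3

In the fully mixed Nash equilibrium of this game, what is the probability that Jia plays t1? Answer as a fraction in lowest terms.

10/19

Let c be the probability that Jia plays t1. In a completely mixed equilibrium, Ivan must be indifferent between s1 and s2.
Ivan's expected payoff from s1 is 3c + 11(1−c); from s2 it is 12c + (1−c).
Setting these equal: −8c + 11 = 11c + 1, so c = 10/19.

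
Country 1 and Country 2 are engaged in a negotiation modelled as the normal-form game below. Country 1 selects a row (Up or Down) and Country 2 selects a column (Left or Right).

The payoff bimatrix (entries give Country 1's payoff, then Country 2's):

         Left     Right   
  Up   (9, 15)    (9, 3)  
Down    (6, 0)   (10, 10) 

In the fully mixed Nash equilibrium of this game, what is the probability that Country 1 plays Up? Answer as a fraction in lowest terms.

5/11

Let r be the probability that Country 1 plays Up. In a completely mixed equilibrium, Country 2 must be indifferent between Left and Right.
Country 2's expected payoff from Left is 15r; from Right it is 3r + 10(1−r).
Setting these equal: 15r = −7r + 10, so r = 5/11.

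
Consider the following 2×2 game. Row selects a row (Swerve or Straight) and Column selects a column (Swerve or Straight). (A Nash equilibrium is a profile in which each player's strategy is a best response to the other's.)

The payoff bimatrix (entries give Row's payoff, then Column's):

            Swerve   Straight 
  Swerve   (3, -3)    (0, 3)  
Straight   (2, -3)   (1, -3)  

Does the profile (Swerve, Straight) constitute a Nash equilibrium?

No

At (Swerve, Straight), Row earns 0; switching to Straight would give 1, so Row would deviate.
Column earns 3; switching to Swerve would give -3, so Column has no profitable deviation.
Since at least one player can profitably deviate, this is not a Nash equilibrium.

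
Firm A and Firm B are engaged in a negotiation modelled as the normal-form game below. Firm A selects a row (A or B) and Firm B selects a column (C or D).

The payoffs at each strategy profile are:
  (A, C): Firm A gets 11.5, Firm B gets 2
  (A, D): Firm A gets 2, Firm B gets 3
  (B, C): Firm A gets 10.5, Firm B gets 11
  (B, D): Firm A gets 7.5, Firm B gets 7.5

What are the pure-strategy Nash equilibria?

(A, C): Firm B prefers D (3 > 2) — not an equilibrium.
(A, D): Firm A prefers B (7.5 > 2) — not an equilibrium.
(B, C): Firm A prefers A (11.5 > 10.5) — not an equilibrium.
(B, D): Firm B prefers C (11 > 7.5) — not an equilibrium.

none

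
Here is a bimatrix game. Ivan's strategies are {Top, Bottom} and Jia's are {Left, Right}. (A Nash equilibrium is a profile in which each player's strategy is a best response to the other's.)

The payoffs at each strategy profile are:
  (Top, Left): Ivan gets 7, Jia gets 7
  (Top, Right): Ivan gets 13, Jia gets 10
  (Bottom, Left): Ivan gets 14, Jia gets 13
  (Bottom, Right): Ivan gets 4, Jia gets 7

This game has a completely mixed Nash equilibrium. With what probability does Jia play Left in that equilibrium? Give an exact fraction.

Let q be the probability that Jia plays Left. In a completely mixed equilibrium, Ivan must be indifferent between Top and Bottom.
Ivan's expected payoff from Top is 7q + 13(1−q); from Bottom it is 14q + 4(1−q).
Setting these equal: −6q + 13 = 10q + 4, so q = 9/16.

9/16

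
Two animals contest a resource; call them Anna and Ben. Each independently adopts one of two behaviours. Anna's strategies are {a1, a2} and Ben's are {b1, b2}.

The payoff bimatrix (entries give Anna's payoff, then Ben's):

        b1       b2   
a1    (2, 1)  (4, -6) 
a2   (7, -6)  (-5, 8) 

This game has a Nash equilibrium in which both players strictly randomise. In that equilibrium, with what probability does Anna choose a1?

2/3

Let r be the probability that Anna plays a1. In a completely mixed equilibrium, Ben must be indifferent between b1 and b2.
Ben's expected payoff from b1 is r − 6(1−r); from b2 it is −6r + 8(1−r).
Setting these equal: 7r − 6 = −14r + 8, so r = 2/3.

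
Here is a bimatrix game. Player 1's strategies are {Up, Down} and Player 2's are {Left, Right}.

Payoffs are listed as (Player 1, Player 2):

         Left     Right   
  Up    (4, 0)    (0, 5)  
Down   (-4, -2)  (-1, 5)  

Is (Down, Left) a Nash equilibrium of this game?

At (Down, Left), Player 1 earns -4; switching to Up would give 4, so Player 1 would deviate.
Player 2 earns -2; switching to Right would give 5, so Player 2 would deviate.
Since at least one player can profitably deviate, this is not a Nash equilibrium.

No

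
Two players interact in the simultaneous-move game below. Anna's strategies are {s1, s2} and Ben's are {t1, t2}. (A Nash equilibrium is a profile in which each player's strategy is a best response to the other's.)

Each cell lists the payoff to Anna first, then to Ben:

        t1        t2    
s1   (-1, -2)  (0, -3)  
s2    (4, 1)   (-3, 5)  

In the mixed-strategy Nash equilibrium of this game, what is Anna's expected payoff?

First find q, the probability Ben plays t1, from Anna's indifference between s1 and s2: −q = 4q − 3(1−q), giving q = 3/8.
Since Anna is indifferent in equilibrium, Anna's expected payoff equals the payoff from either row against (3/8, 5/8). Using s1: −(3/8) = -3/8.

-3/8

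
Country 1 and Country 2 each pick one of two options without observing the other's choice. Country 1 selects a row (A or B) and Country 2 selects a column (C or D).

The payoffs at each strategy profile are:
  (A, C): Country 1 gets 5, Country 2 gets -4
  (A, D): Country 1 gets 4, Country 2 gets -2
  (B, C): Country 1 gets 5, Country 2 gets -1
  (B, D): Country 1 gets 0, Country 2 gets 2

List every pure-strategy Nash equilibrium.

(A, D)

(A, C): Country 2 prefers D (-2 > -4) — not an equilibrium.
(A, D): Country 1 gets 4 ≥ 0 from B, and Country 2 gets -2 ≥ -4 from C — Nash equilibrium.
(B, C): Country 2 prefers D (2 > -1) — not an equilibrium.
(B, D): Country 1 prefers A (4 > 0) — not an equilibrium.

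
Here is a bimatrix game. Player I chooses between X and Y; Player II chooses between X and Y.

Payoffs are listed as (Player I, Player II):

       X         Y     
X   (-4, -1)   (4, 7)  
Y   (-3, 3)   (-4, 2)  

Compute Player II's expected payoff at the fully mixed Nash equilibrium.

First find x, the probability Player I plays X, from Player II's indifference between X and Y: −x + 3(1−x) = 7x + 2(1−x), giving x = 1/9.
Since Player II is indifferent in equilibrium, Player II's expected payoff equals the payoff from either column against (1/9, 8/9). Using X: −(1/9) + 3(8/9) = 23/9.

23/9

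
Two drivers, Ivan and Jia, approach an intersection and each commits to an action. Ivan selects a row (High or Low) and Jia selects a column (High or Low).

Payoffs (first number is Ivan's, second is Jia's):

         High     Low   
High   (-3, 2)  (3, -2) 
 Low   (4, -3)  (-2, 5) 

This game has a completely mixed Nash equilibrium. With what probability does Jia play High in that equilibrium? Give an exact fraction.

5/12

Let y be the probability that Jia plays High. In a completely mixed equilibrium, Ivan must be indifferent between High and Low.
Ivan's expected payoff from High is −3y + 3(1−y); from Low it is 4y − 2(1−y).
Setting these equal: −6y + 3 = 6y − 2, so y = 5/12.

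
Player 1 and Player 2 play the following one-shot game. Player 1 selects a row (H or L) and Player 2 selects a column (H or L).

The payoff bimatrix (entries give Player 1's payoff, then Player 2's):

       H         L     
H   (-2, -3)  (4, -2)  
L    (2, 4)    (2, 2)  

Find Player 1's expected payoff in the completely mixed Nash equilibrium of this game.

2

First find q, the probability Player 2 plays H, from Player 1's indifference between H and L: −2q + 4(1−q) = 2q + 2(1−q), giving q = 1/3.
Since Player 1 is indifferent in equilibrium, Player 1's expected payoff equals the payoff from either row against (1/3, 2/3). Using H: −2(1/3) + 4(2/3) = 2.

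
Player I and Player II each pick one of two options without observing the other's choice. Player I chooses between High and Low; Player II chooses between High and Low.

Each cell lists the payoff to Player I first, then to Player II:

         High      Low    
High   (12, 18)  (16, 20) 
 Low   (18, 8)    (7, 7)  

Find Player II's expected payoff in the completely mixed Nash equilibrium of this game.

34/3

First find p, the probability Player I plays High, from Player II's indifference between High and Low: 18p + 8(1−p) = 20p + 7(1−p), giving p = 1/3.
Since Player II is indifferent in equilibrium, Player II's expected payoff equals the payoff from either column against (1/3, 2/3). Using High: 18(1/3) + 8(2/3) = 34/3.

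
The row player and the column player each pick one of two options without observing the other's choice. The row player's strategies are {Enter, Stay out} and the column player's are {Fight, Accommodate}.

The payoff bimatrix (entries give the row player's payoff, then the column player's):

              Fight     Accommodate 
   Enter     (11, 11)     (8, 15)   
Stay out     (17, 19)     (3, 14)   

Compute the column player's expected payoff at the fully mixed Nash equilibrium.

First find p, the probability the row player plays Enter, from the column player's indifference between Fight and Accommodate: 11p + 19(1−p) = 15p + 14(1−p), giving p = 5/9.
Since the column player is indifferent in equilibrium, the column player's expected payoff equals the payoff from either column against (5/9, 4/9). Using Fight: 11(5/9) + 19(4/9) = 131/9.

131/9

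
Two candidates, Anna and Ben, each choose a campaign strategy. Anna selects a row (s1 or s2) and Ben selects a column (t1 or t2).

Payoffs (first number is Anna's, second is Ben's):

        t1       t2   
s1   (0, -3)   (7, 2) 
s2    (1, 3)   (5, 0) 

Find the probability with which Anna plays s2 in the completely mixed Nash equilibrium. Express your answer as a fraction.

Let r be the probability that Anna plays s1. In a completely mixed equilibrium, Ben must be indifferent between t1 and t2.
Ben's expected payoff from t1 is −3r + 3(1−r); from t2 it is 2r.
Setting these equal: −6r + 3 = 2r, so r = 3/8.
Therefore Anna plays s2 with probability 1 − 3/8 = 5/8.

5/8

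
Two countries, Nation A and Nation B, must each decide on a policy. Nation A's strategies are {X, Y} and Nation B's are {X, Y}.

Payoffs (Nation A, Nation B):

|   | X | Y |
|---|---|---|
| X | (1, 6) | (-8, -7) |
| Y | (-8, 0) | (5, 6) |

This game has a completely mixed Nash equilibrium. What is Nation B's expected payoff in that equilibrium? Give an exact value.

36/19

First find p, the probability Nation A plays X, from Nation B's indifference between X and Y: 6p = −7p + 6(1−p), giving p = 6/19.
Since Nation B is indifferent in equilibrium, Nation B's expected payoff equals the payoff from either column against (6/19, 13/19). Using X: 6(6/19) = 36/19.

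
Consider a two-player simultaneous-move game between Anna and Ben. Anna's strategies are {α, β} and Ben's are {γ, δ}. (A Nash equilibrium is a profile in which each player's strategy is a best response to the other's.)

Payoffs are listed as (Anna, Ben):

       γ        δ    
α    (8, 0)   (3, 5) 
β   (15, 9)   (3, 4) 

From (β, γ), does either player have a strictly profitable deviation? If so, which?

Neither

Anna at (β, γ) earns 15; deviating to α yields 8 — not better.
Ben earns 9; deviating to δ yields 4 — not better.
Neither player can strictly improve; the profile is a Nash equilibrium.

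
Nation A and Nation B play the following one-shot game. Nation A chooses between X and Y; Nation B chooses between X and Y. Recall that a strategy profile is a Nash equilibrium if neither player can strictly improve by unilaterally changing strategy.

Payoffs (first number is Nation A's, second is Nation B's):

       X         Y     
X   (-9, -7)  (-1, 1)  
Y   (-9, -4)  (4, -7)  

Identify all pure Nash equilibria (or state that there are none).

(X, X): Nation B prefers Y (1 > -7) — not an equilibrium.
(X, Y): Nation A prefers Y (4 > -1) — not an equilibrium.
(Y, X): Nation A gets -9 ≥ -9 from X, and Nation B gets -4 ≥ -7 from Y — Nash equilibrium.
(Y, Y): Nation B prefers X (-4 > -7) — not an equilibrium.

(Y, X)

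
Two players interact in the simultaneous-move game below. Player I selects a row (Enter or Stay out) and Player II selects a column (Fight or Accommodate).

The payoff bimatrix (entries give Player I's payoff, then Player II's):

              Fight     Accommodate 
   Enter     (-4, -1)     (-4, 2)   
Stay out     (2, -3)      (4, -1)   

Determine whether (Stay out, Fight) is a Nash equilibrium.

No

At (Stay out, Fight), Player I earns 2; switching to Enter would give -4, so Player I has no profitable deviation.
Player II earns -3; switching to Accommodate would give -1, so Player II would deviate.
Since at least one player can profitably deviate, this is not a Nash equilibrium.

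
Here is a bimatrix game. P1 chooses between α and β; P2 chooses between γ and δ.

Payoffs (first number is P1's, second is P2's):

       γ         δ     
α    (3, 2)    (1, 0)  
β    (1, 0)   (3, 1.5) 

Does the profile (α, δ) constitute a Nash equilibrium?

No

At (α, δ), P1 earns 1; switching to β would give 3, so P1 would deviate.
P2 earns 0; switching to γ would give 2, so P2 would deviate.
Since at least one player can profitably deviate, this is not a Nash equilibrium.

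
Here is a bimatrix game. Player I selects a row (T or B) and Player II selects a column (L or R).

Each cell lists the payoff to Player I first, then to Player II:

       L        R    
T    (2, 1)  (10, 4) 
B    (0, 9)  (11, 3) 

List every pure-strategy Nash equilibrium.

none

(T, L): Player II prefers R (4 > 1) — not an equilibrium.
(T, R): Player I prefers B (11 > 10) — not an equilibrium.
(B, L): Player I prefers T (2 > 0) — not an equilibrium.
(B, R): Player II prefers L (9 > 3) — not an equilibrium.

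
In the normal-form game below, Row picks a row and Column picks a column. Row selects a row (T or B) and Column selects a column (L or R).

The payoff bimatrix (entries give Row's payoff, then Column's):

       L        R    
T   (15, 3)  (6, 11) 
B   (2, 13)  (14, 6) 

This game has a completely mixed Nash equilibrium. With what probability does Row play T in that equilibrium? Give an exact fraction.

7/15

Let x be the probability that Row plays T. In a completely mixed equilibrium, Column must be indifferent between L and R.
Column's expected payoff from L is 3x + 13(1−x); from R it is 11x + 6(1−x).
Setting these equal: −10x + 13 = 5x + 6, so x = 7/15.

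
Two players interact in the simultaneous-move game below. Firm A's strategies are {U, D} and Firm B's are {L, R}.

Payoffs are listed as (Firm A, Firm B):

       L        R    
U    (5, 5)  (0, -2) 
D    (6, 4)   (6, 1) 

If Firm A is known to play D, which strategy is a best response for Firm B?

Against D, Firm B earns 4 from L and 1 from R.
So L is the best response.

L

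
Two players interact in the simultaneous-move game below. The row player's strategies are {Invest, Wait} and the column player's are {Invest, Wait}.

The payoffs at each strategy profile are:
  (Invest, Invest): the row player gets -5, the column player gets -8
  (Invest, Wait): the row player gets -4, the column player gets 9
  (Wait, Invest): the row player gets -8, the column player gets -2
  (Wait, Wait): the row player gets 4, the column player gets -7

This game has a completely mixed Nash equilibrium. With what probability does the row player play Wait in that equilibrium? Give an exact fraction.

Let r be the probability that the row player plays Invest. In a completely mixed equilibrium, the column player must be indifferent between Invest and Wait.
The column player's expected payoff from Invest is −8r − 2(1−r); from Wait it is 9r − 7(1−r).
Setting these equal: −6r − 2 = 16r − 7, so r = 5/22.
Therefore the row player plays Wait with probability 1 − 5/22 = 17/22.

17/22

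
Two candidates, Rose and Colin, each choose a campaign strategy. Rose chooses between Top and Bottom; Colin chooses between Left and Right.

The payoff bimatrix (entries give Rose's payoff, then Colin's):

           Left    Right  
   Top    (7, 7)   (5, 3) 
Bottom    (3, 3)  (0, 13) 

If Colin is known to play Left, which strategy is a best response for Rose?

Against Left, Rose earns 7 from Top and 3 from Bottom.
So Top is the best response.

Top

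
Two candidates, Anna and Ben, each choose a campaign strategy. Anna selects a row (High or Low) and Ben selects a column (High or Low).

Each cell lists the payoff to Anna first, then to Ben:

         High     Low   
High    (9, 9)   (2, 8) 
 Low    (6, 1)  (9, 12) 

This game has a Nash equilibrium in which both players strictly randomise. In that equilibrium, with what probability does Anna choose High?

Let x be the probability that Anna plays High. In a completely mixed equilibrium, Ben must be indifferent between High and Low.
Ben's expected payoff from High is 9x + (1−x); from Low it is 8x + 12(1−x).
Setting these equal: 8x + 1 = −4x + 12, so x = 11/12.

11/12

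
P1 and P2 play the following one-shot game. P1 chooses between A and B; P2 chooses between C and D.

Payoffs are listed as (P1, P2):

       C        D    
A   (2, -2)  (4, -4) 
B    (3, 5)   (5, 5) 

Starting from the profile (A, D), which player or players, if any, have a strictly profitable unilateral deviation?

Both

P1 at (A, D) earns 4; deviating to B yields 5 — a strict improvement.
P2 earns -4; deviating to C yields -2 — a strict improvement.
Both P1 and P2 have strictly profitable deviations.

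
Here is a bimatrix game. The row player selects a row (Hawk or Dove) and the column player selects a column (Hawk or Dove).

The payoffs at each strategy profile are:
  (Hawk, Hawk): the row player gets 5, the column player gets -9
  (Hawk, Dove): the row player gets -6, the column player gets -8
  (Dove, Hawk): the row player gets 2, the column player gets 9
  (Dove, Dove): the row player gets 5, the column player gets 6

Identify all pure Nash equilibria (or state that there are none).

none

(Hawk, Hawk): the column player prefers Dove (-8 > -9) — not an equilibrium.
(Hawk, Dove): the row player prefers Dove (5 > -6) — not an equilibrium.
(Dove, Hawk): the row player prefers Hawk (5 > 2) — not an equilibrium.
(Dove, Dove): the column player prefers Hawk (9 > 6) — not an equilibrium.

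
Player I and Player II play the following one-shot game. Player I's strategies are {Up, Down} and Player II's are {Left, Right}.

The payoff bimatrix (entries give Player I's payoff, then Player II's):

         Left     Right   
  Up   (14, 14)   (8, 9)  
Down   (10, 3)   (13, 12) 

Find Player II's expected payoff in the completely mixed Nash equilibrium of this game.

141/14

First find p, the probability Player I plays Up, from Player II's indifference between Left and Right: 14p + 3(1−p) = 9p + 12(1−p), giving p = 9/14.
Since Player II is indifferent in equilibrium, Player II's expected payoff equals the payoff from either column against (9/14, 5/14). Using Left: 14(9/14) + 3(5/14) = 141/14.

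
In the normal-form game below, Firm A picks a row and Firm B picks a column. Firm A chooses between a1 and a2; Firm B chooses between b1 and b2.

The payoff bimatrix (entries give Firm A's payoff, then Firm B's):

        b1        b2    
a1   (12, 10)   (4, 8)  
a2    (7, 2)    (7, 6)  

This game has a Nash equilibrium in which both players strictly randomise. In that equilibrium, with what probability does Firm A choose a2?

Let p be the probability that Firm A plays a1. In a completely mixed equilibrium, Firm B must be indifferent between b1 and b2.
Firm B's expected payoff from b1 is 10p + 2(1−p); from b2 it is 8p + 6(1−p).
Setting these equal: 8p + 2 = 2p + 6, so p = 2/3.
Therefore Firm A plays a2 with probability 1 − 2/3 = 1/3.

1/3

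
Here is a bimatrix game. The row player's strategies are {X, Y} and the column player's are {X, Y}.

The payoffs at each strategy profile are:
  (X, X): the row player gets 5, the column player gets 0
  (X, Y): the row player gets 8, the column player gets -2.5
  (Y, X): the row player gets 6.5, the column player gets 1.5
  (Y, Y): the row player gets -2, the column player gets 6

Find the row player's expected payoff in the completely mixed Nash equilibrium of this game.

First find q, the probability the column player plays X, from the row player's indifference between X and Y: 5q + 8(1−q) = 6.5q − 2(1−q), giving q = 20/23.
Since the row player is indifferent in equilibrium, the row player's expected payoff equals the payoff from either row against (20/23, 3/23). Using X: 5(20/23) + 8(3/23) = 124/23.

124/23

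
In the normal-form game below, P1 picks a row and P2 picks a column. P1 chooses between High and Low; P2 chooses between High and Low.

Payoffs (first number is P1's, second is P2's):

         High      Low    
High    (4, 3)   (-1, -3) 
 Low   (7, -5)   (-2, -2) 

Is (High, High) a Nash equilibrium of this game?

No

At (High, High), P1 earns 4; switching to Low would give 7, so P1 would deviate.
P2 earns 3; switching to Low would give -3, so P2 has no profitable deviation.
Since at least one player can profitably deviate, this is not a Nash equilibrium.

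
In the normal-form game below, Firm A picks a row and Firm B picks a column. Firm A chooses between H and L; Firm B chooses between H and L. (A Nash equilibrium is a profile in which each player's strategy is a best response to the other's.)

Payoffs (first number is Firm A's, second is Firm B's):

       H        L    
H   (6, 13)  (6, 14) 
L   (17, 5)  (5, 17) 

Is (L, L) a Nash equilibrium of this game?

No

At (L, L), Firm A earns 5; switching to H would give 6, so Firm A would deviate.
Firm B earns 17; switching to H would give 5, so Firm B has no profitable deviation.
Since at least one player can profitably deviate, this is not a Nash equilibrium.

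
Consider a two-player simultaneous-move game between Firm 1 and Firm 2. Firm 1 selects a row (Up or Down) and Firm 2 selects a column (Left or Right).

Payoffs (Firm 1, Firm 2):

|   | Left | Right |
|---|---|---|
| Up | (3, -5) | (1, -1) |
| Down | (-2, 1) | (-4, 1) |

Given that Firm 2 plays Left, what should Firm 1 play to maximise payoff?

Up

Against Left, Firm 1 earns 3 from Up and -2 from Down.
So Up is the best response.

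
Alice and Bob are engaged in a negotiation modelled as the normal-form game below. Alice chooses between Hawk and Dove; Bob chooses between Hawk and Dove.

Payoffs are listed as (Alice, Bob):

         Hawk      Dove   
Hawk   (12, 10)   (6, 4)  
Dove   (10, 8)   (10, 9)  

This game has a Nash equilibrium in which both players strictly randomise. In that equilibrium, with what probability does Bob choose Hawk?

Let y be the probability that Bob plays Hawk. In a completely mixed equilibrium, Alice must be indifferent between Hawk and Dove.
Alice's expected payoff from Hawk is 12y + 6(1−y); from Dove it is 10y + 10(1−y).
Setting these equal: 6y + 6 = 10, so y = 2/3.

2/3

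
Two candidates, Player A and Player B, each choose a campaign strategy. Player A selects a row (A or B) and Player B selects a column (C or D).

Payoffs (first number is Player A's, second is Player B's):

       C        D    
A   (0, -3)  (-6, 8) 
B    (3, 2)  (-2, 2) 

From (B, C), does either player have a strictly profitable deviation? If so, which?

Player A at (B, C) earns 3; deviating to A yields 0 — not better.
Player B earns 2; deviating to D yields 2 — not better.
Neither player can strictly improve; the profile is a Nash equilibrium.

Neither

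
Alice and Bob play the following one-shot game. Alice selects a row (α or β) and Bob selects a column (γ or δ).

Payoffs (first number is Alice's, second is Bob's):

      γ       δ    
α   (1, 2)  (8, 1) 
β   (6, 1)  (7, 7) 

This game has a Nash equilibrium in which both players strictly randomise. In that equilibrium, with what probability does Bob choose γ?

Let c be the probability that Bob plays γ. In a completely mixed equilibrium, Alice must be indifferent between α and β.
Alice's expected payoff from α is c + 8(1−c); from β it is 6c + 7(1−c).
Setting these equal: −7c + 8 = −c + 7, so c = 1/6.

1/6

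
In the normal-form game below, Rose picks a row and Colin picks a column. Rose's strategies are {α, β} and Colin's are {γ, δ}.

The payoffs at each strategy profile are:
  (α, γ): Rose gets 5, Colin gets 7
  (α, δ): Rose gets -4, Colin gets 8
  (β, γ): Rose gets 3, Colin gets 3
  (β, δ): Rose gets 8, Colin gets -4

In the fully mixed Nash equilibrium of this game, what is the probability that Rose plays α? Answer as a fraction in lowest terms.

Let p be the probability that Rose plays α. In a completely mixed equilibrium, Colin must be indifferent between γ and δ.
Colin's expected payoff from γ is 7p + 3(1−p); from δ it is 8p − 4(1−p).
Setting these equal: 4p + 3 = 12p − 4, so p = 7/8.

7/8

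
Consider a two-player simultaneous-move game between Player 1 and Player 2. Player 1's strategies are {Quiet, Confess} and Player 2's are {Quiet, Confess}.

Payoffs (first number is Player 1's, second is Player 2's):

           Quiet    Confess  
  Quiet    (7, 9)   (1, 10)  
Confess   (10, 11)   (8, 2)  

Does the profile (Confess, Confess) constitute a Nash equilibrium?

No

At (Confess, Confess), Player 1 earns 8; switching to Quiet would give 1, so Player 1 has no profitable deviation.
Player 2 earns 2; switching to Quiet would give 11, so Player 2 would deviate.
Since at least one player can profitably deviate, this is not a Nash equilibrium.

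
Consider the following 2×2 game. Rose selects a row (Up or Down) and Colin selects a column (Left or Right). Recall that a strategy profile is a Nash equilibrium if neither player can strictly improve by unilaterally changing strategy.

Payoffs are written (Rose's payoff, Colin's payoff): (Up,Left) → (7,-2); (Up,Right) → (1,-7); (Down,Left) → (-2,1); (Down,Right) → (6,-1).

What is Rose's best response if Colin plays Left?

Up

Against Left, Rose earns 7 from Up and -2 from Down.
So Up is the best response.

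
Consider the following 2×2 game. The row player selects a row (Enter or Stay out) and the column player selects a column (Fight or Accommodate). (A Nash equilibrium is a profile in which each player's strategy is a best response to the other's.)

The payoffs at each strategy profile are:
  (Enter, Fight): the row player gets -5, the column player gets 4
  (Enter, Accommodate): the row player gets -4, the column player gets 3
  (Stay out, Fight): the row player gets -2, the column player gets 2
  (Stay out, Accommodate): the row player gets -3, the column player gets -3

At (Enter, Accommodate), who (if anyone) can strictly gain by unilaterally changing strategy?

Both

The row player at (Enter, Accommodate) earns -4; deviating to Stay out yields -3 — a strict improvement.
The column player earns 3; deviating to Fight yields 4 — a strict improvement.
Both the row player and the column player have strictly profitable deviations.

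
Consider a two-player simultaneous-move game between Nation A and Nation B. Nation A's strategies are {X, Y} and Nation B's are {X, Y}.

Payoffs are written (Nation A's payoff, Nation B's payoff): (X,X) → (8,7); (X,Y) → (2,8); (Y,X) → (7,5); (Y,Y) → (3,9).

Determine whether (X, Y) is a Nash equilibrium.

At (X, Y), Nation A earns 2; switching to Y would give 3, so Nation A would deviate.
Nation B earns 8; switching to X would give 7, so Nation B has no profitable deviation.
Since at least one player can profitably deviate, this is not a Nash equilibrium.

No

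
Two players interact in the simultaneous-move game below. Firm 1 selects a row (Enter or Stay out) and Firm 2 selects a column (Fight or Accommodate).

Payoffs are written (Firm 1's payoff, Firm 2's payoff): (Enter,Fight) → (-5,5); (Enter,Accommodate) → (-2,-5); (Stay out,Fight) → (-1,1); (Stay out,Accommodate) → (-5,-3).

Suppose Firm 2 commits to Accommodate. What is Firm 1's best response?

Enter

Against Accommodate, Firm 1 earns -2 from Enter and -5 from Stay out.
So Enter is the best response.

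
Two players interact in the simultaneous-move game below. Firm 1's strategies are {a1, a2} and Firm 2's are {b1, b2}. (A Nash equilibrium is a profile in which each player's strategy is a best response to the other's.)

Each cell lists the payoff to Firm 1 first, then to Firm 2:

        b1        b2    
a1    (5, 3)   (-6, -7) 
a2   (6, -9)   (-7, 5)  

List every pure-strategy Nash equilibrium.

(a1, b1): Firm 1 prefers a2 (6 > 5) — not an equilibrium.
(a1, b2): Firm 2 prefers b1 (3 > -7) — not an equilibrium.
(a2, b1): Firm 2 prefers b2 (5 > -9) — not an equilibrium.
(a2, b2): Firm 1 prefers a1 (-6 > -7) — not an equilibrium.

none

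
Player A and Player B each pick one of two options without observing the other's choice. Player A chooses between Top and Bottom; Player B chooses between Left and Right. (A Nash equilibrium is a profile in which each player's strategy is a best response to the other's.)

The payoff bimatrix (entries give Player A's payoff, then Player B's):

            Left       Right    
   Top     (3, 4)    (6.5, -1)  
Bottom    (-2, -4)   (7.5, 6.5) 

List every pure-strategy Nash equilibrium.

(Top, Left) and (Bottom, Right)

(Top, Left): Player A gets 3 ≥ -2 from Bottom, and Player B gets 4 ≥ -1 from Right — Nash equilibrium.
(Top, Right): Player A prefers Bottom (7.5 > 6.5); Player B prefers Left (4 > -1) — not an equilibrium.
(Bottom, Left): Player A prefers Top (3 > -2); Player B prefers Right (6.5 > -4) — not an equilibrium.
(Bottom, Right): Player A gets 7.5 ≥ 6.5 from Top, and Player B gets 6.5 ≥ -4 from Left — Nash equilibrium.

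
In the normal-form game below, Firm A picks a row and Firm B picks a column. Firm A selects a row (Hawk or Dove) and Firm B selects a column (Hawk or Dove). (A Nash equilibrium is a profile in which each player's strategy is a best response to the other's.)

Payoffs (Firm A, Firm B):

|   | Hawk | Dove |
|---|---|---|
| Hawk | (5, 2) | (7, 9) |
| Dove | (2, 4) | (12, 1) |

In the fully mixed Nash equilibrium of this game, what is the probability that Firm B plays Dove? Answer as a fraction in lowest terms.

Let y be the probability that Firm B plays Hawk. In a completely mixed equilibrium, Firm A must be indifferent between Hawk and Dove.
Firm A's expected payoff from Hawk is 5y + 7(1−y); from Dove it is 2y + 12(1−y).
Setting these equal: −2y + 7 = −10y + 12, so y = 5/8.
Therefore Firm B plays Dove with probability 1 − 5/8 = 3/8.

3/8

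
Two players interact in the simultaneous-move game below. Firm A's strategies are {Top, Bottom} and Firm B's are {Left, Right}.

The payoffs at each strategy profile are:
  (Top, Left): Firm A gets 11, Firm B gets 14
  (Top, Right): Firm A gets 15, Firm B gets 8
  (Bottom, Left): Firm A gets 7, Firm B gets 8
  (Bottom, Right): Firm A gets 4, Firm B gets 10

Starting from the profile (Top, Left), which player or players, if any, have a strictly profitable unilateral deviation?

Neither

Firm A at (Top, Left) earns 11; deviating to Bottom yields 7 — not better.
Firm B earns 14; deviating to Right yields 8 — not better.
Neither player can strictly improve; the profile is a Nash equilibrium.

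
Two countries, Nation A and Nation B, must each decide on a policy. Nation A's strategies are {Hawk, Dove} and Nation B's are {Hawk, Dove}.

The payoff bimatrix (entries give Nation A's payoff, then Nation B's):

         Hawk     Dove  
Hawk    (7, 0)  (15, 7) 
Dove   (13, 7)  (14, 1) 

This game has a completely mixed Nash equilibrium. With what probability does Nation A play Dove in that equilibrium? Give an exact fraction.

7/13

Let p be the probability that Nation A plays Hawk. In a completely mixed equilibrium, Nation B must be indifferent between Hawk and Dove.
Nation B's expected payoff from Hawk is 7(1−p); from Dove it is 7p + (1−p).
Setting these equal: −7p + 7 = 6p + 1, so p = 6/13.
Therefore Nation A plays Dove with probability 1 − 6/13 = 7/13.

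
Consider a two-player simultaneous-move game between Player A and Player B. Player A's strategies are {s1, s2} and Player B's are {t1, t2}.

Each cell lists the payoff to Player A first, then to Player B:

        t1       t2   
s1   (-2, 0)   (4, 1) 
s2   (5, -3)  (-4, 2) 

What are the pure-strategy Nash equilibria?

(s1, t1): Player A prefers s2 (5 > -2); Player B prefers t2 (1 > 0) — not an equilibrium.
(s1, t2): Player A gets 4 ≥ -4 from s2, and Player B gets 1 ≥ 0 from t1 — Nash equilibrium.
(s2, t1): Player B prefers t2 (2 > -3) — not an equilibrium.
(s2, t2): Player A prefers s1 (4 > -4) — not an equilibrium.

(s1, t2)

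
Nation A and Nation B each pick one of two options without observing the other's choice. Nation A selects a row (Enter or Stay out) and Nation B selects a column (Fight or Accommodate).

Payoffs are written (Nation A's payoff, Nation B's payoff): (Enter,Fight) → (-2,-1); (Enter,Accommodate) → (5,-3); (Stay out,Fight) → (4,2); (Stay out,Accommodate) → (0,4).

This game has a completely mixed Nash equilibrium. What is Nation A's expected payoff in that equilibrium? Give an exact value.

20/11

First find y, the probability Nation B plays Fight, from Nation A's indifference between Enter and Stay out: −2y + 5(1−y) = 4y, giving y = 5/11.
Since Nation A is indifferent in equilibrium, Nation A's expected payoff equals the payoff from either row against (5/11, 6/11). Using Enter: −2(5/11) + 5(6/11) = 20/11.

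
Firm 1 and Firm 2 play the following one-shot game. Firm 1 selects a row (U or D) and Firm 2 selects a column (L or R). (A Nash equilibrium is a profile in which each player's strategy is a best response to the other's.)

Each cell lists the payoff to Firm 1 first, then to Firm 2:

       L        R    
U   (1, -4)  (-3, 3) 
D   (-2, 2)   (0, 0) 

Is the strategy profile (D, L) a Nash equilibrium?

At (D, L), Firm 1 earns -2; switching to U would give 1, so Firm 1 would deviate.
Firm 2 earns 2; switching to R would give 0, so Firm 2 has no profitable deviation.
Since at least one player can profitably deviate, this is not a Nash equilibrium.

No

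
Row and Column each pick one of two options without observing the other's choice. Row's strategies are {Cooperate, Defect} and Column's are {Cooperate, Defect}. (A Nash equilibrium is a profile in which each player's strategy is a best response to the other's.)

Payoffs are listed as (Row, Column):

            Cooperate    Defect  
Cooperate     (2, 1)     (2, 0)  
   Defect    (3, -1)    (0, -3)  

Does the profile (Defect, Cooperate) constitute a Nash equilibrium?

Yes

At (Defect, Cooperate), Row earns 3; switching to Cooperate would give 2, so Row has no profitable deviation.
Column earns -1; switching to Defect would give -3, so Column has no profitable deviation.
Neither player can gain by a unilateral deviation, so this profile is a Nash equilibrium.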